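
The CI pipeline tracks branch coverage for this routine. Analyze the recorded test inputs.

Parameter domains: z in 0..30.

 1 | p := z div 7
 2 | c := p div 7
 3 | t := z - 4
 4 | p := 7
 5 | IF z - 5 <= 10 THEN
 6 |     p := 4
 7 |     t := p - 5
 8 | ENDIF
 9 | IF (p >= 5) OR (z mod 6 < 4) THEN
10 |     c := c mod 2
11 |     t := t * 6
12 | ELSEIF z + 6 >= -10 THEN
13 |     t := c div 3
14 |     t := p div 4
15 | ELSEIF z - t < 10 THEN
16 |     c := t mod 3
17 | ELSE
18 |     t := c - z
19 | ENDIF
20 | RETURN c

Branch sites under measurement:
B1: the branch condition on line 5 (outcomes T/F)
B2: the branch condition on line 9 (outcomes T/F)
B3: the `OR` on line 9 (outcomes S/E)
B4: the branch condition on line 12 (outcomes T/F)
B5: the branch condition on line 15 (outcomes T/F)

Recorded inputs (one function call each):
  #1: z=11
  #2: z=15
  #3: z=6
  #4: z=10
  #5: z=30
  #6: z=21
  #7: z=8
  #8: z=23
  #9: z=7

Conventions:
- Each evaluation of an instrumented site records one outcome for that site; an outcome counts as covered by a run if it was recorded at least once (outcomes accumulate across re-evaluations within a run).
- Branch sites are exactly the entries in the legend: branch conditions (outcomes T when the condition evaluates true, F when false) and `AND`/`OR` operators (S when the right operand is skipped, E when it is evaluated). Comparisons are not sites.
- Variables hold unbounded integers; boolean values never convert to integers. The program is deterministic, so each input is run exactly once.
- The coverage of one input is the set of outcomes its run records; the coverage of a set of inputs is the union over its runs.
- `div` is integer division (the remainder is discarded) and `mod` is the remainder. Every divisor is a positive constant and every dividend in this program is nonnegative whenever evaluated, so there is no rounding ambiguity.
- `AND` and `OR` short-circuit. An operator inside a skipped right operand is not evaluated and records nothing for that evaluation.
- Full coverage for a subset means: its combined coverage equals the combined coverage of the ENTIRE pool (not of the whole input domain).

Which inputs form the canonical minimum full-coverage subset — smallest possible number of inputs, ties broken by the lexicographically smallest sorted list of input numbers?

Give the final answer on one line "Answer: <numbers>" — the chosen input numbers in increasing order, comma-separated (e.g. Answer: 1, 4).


run #1 (z=11) records B1=T, B2=F, B3=E, B4=T
run #2 (z=15) records B1=T, B2=T, B3=E
run #3 (z=6) records B1=T, B2=T, B3=E
run #4 (z=10) records B1=T, B2=F, B3=E, B4=T
run #5 (z=30) records B1=F, B2=T, B3=S
run #6 (z=21) records B1=F, B2=T, B3=S
run #7 (z=8) records B1=T, B2=T, B3=E
run #8 (z=23) records B1=F, B2=T, B3=S
run #9 (z=7) records B1=T, B2=T, B3=E
together the pool reaches 7 outcomes: B1=T, B1=F, B2=T, B2=F, B3=S, B3=E, B4=T
size 1 is not enough: best union over all size-1 subsets is 4/7
inputs {1, 5} (size 2) cover everything; no size-2 subset with a lexicographically smaller index list covers all 7
Answer: 1, 5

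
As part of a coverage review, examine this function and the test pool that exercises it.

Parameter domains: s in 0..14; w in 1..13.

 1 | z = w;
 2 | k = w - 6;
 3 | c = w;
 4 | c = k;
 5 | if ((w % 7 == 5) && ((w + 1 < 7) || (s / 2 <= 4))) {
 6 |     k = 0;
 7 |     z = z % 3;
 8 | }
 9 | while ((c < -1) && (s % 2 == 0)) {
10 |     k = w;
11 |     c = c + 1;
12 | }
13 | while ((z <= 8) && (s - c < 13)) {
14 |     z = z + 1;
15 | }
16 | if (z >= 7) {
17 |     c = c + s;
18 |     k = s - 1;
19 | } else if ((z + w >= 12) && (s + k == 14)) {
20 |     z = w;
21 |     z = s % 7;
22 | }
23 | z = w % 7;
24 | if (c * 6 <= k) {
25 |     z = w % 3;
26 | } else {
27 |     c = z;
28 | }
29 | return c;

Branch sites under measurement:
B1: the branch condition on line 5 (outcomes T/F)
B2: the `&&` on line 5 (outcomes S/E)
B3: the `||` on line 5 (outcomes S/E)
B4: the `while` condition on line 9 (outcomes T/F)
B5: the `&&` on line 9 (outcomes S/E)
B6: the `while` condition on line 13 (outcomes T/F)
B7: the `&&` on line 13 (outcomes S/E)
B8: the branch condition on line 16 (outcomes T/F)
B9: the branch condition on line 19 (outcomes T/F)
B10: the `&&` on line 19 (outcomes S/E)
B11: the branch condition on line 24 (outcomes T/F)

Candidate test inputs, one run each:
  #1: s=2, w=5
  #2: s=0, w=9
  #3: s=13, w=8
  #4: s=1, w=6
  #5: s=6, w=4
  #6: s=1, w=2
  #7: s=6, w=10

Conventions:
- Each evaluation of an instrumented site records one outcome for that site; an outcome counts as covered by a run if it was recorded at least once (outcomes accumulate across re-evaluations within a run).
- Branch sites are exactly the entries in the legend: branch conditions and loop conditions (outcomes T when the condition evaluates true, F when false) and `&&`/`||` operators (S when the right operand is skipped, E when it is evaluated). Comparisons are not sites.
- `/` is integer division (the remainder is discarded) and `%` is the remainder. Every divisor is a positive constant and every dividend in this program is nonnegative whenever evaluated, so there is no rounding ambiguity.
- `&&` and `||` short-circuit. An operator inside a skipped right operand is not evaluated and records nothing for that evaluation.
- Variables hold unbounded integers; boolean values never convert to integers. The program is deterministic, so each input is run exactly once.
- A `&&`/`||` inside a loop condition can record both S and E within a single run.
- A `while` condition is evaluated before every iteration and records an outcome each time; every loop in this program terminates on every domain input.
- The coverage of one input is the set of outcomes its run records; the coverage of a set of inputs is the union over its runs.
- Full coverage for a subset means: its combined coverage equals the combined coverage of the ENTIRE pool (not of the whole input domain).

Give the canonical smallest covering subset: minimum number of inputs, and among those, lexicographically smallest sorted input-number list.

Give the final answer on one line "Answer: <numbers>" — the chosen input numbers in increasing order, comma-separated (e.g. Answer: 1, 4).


#1 (s=2, w=5) -> B2->E, B3->S, B1->T, B5->S, B4->F, B7->E, B6->T, B7->E, B6->T, B7->E, B6->T, B7->E, B6->T, B7->E, ...; covered: B1=T, B2=E, B3=S, B4=F, B5=S, B6=T, B6=F, B7=S, B7=E, B8=T, B11=F
#2 (s=0, w=9) -> B2->S, B1->F, B5->S, B4->F, B7->S, B6->F, B8->T, B11->F; covered: B1=F, B2=S, B4=F, B5=S, B6=F, B7=S, B8=T, B11=F
#3 (s=13, w=8) -> B2->S, B1->F, B5->S, B4->F, B7->E, B6->T, B7->S, B6->F, B8->T, B11->F; covered: B1=F, B2=S, B4=F, B5=S, B6=T, B6=F, B7=S, B7=E, B8=T, B11=F
#4 (s=1, w=6) -> B2->S, B1->F, B5->S, B4->F, B7->E, B6->T, B7->E, B6->T, B7->E, B6->T, B7->S, B6->F, B8->T, B11->F; covered: B1=F, B2=S, B4=F, B5=S, B6=T, B6=F, B7=S, B7=E, B8=T, B11=F
#5 (s=6, w=4) -> B2->S, B1->F, B5->E, B4->T, B5->S, B4->F, B7->E, B6->T, B7->E, B6->T, B7->E, B6->T, B7->E, B6->T, ...; covered: B1=F, B2=S, B4=T, B4=F, B5=S, B5=E, B6=T, B6=F, B7=S, B7=E, B8=T, B11=F
#6 (s=1, w=2) -> B2->S, B1->F, B5->E, B4->F, B7->E, B6->T, B7->E, B6->T, B7->E, B6->T, B7->E, B6->T, B7->E, B6->T, ...; covered: B1=F, B2=S, B4=F, B5=E, B6=T, B6=F, B7=S, B7=E, B8=T, B11=T
#7 (s=6, w=10) -> B2->S, B1->F, B5->S, B4->F, B7->S, B6->F, B8->T, B11->F; covered: B1=F, B2=S, B4=F, B5=S, B6=F, B7=S, B8=T, B11=F
together the pool reaches 16 outcomes: B1=T, B1=F, B2=S, B2=E, B3=S, B4=T, B4=F, B5=S, B5=E, B6=T, B6=F, B7=S, B7=E, B8=T, B11=T, B11=F
every size-1 subset falls short of the 16 outcomes (best: 12/16)
every size-2 subset falls short of the 16 outcomes (best: 15/16)
inputs {1, 5, 6} (size 3) cover everything; no size-3 subset with a lexicographically smaller index list covers all 16
Answer: 1, 5, 6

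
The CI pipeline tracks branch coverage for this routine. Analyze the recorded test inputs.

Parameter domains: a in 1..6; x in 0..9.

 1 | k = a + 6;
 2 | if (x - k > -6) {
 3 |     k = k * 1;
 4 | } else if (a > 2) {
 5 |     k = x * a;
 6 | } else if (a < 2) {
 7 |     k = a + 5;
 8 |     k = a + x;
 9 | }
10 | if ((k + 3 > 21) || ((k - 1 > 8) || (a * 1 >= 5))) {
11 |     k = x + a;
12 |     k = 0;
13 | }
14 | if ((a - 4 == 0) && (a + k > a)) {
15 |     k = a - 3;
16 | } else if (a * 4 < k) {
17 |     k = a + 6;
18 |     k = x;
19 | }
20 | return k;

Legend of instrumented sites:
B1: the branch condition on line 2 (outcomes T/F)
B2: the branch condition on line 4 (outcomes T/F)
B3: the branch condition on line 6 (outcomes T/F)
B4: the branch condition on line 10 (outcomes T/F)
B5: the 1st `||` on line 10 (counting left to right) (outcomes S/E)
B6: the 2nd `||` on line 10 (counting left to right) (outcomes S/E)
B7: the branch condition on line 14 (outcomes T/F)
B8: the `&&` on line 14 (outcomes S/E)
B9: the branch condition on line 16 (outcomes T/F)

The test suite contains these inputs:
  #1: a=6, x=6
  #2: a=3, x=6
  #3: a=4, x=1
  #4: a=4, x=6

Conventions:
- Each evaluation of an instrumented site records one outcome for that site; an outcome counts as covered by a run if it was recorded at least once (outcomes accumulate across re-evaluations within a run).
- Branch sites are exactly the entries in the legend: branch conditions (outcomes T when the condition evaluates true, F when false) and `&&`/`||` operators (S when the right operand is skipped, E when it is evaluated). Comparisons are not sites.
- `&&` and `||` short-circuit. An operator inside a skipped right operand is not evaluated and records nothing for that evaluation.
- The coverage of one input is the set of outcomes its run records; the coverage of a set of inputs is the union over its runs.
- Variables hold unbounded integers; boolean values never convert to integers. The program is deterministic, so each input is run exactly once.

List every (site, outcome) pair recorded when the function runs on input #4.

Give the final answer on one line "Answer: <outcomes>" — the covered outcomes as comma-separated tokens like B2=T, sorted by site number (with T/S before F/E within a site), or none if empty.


Simulating input #4 (a=4, x=6) step by step:
  B1->T, B5->E, B6->S, B4->T, B8->E, B7->F, B9->F
as a set, this run covers: B1=T, B4=T, B5=E, B6=S, B7=F, B8=E, B9=F
Answer: B1=T, B4=T, B5=E, B6=S, B7=F, B8=E, B9=F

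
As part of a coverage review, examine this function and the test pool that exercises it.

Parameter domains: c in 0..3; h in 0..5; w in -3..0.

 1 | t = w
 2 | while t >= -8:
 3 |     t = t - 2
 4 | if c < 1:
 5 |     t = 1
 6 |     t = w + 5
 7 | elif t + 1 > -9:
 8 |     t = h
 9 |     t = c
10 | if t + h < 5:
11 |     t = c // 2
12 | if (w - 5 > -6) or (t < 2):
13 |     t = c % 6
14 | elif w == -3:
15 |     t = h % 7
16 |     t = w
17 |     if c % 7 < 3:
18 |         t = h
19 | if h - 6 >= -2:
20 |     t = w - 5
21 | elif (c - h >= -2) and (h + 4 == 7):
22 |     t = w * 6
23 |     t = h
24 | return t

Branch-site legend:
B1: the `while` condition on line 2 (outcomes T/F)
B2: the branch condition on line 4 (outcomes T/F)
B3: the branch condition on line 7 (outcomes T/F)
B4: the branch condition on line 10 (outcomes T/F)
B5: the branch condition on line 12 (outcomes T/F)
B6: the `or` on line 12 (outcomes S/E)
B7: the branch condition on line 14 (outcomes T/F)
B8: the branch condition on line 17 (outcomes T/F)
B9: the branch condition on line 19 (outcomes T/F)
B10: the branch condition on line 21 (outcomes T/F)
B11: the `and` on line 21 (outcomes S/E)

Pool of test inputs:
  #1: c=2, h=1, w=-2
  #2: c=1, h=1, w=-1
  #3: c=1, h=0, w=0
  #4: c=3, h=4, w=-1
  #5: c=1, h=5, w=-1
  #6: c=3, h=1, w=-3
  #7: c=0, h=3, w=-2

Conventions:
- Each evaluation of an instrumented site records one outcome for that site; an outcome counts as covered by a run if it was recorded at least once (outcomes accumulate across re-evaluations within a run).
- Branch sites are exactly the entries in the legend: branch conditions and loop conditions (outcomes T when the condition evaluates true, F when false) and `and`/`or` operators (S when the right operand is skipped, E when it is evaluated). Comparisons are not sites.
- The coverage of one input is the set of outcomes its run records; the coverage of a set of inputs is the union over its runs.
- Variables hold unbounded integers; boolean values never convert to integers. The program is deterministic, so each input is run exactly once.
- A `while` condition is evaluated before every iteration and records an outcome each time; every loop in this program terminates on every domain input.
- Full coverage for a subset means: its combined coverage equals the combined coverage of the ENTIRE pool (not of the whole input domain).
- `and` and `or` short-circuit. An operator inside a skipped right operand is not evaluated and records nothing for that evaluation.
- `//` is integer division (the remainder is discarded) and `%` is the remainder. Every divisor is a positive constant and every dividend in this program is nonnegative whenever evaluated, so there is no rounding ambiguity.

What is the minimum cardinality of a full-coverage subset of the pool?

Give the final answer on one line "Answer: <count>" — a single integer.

input #1, c=2, h=1, w=-2: outcomes B1=T, B1=F, B2=F, B3=F, B4=T, B5=T, B6=E, B9=F, B10=F, B11=E
input #2, c=1, h=1, w=-1: outcomes B1=T, B1=F, B2=F, B3=T, B4=T, B5=T, B6=E, B9=F, B10=F, B11=E
input #3, c=1, h=0, w=0: outcomes B1=T, B1=F, B2=F, B3=F, B4=T, B5=T, B6=S, B9=F, B10=F, B11=E
input #4, c=3, h=4, w=-1: outcomes B1=T, B1=F, B2=F, B3=T, B4=F, B5=F, B6=E, B7=F, B9=T
input #5, c=1, h=5, w=-1: outcomes B1=T, B1=F, B2=F, B3=T, B4=F, B5=T, B6=E, B9=T
input #6, c=3, h=1, w=-3: outcomes B1=T, B1=F, B2=F, B3=T, B4=T, B5=T, B6=E, B9=F, B10=F, B11=E
input #7, c=0, h=3, w=-2: outcomes B1=T, B1=F, B2=T, B4=F, B5=F, B6=E, B7=F, B9=F, B10=F, B11=S
pool-wide coverage (18 outcomes): B1=T, B1=F, B2=T, B2=F, B3=T, B3=F, B4=T, B4=F, B5=T, B5=F, B6=S, B6=E, B7=F, B9=T, B9=F, B10=F, B11=S, B11=E
checked all size-1 subsets: none covers 18 outcomes (max 10/18)
checked all size-2 subsets: none covers 18 outcomes (max 16/18)
the canonical winner is {3, 4, 7}: size 3, full 18-outcome coverage, earliest index list among size-3 covers

Answer: 3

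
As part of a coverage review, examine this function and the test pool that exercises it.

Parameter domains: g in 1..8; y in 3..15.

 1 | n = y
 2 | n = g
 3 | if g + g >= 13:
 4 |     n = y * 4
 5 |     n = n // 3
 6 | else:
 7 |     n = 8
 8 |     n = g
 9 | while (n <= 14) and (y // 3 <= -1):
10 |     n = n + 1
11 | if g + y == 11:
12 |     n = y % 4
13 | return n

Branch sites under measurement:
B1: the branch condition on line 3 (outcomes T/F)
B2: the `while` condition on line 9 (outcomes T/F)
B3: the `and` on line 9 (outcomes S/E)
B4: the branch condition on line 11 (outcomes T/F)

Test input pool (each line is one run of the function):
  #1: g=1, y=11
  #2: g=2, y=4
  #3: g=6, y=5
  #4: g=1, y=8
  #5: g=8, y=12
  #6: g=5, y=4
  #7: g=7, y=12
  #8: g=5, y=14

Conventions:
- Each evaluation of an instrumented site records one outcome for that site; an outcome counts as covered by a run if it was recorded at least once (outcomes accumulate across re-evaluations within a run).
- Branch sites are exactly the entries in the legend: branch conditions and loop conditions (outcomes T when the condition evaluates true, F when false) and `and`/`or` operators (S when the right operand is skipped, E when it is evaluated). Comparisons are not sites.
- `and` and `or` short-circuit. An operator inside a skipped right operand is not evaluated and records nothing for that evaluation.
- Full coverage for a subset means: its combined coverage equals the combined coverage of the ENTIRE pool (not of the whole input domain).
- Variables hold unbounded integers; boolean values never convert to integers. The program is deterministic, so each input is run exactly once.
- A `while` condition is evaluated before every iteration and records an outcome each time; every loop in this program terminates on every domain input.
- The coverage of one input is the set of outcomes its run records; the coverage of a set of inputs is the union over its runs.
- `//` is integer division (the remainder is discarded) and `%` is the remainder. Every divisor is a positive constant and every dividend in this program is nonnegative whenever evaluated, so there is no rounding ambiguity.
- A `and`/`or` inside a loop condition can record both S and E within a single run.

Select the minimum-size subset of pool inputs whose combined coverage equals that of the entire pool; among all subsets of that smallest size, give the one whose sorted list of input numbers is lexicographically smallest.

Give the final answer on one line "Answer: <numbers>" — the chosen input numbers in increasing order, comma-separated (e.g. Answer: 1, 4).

#1 (g=1, y=11) -> B1->F, B3->E, B2->F, B4->F; covered: B1=F, B2=F, B3=E, B4=F
#2 (g=2, y=4) -> B1->F, B3->E, B2->F, B4->F; covered: B1=F, B2=F, B3=E, B4=F
#3 (g=6, y=5) -> B1->F, B3->E, B2->F, B4->T; covered: B1=F, B2=F, B3=E, B4=T
#4 (g=1, y=8) -> B1->F, B3->E, B2->F, B4->F; covered: B1=F, B2=F, B3=E, B4=F
#5 (g=8, y=12) -> B1->T, B3->S, B2->F, B4->F; covered: B1=T, B2=F, B3=S, B4=F
#6 (g=5, y=4) -> B1->F, B3->E, B2->F, B4->F; covered: B1=F, B2=F, B3=E, B4=F
#7 (g=7, y=12) -> B1->T, B3->S, B2->F, B4->F; covered: B1=T, B2=F, B3=S, B4=F
#8 (g=5, y=14) -> B1->F, B3->E, B2->F, B4->F; covered: B1=F, B2=F, B3=E, B4=F
together the pool reaches 7 outcomes: B1=T, B1=F, B2=F, B3=S, B3=E, B4=T, B4=F
checked all size-1 subsets: none covers 7 outcomes (max 4/7)
at size 2, {3, 5} reaches all 7 outcomes; every lexicographically earlier size-2 subset fails

Answer: 3, 5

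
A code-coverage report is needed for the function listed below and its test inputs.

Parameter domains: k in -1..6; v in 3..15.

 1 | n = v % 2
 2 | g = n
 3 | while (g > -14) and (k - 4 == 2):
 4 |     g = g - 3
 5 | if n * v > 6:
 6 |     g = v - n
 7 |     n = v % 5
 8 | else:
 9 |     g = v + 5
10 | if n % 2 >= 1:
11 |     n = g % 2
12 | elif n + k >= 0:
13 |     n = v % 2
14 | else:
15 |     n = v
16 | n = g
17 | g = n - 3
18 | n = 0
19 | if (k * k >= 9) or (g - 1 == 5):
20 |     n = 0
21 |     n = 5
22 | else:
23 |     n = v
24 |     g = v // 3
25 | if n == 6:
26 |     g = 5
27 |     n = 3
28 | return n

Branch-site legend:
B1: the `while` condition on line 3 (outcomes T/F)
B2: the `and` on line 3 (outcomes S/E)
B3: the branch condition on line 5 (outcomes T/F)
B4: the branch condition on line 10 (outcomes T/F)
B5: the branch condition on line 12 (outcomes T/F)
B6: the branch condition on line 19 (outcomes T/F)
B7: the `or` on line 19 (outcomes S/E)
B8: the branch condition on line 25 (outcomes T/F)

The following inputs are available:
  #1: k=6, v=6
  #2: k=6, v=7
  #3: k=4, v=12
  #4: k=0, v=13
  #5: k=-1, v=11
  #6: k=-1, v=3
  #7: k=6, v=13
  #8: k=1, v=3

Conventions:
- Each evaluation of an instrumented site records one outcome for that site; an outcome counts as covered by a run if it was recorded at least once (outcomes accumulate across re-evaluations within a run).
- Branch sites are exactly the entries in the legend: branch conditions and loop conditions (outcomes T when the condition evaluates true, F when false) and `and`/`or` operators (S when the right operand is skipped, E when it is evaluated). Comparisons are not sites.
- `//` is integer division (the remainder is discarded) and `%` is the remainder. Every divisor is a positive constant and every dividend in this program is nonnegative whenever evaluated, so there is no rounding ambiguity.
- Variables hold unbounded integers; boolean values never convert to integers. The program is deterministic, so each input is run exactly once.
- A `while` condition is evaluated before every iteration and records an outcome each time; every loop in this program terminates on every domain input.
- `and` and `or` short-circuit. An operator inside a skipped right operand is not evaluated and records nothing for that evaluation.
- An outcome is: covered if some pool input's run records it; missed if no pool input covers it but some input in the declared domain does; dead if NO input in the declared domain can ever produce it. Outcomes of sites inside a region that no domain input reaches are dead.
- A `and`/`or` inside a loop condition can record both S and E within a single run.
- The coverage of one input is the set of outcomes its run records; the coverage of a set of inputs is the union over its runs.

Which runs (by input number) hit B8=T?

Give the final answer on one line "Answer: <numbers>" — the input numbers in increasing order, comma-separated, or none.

input #1 (k=6, v=6): does not record B8=T
input #2 (k=6, v=7): does not record B8=T
input #3 (k=4, v=12): does not record B8=T
input #4 (k=0, v=13): does not record B8=T
input #5 (k=-1, v=11): does not record B8=T
input #6 (k=-1, v=3): does not record B8=T
input #7 (k=6, v=13): does not record B8=T
input #8 (k=1, v=3): does not record B8=T

Answer: none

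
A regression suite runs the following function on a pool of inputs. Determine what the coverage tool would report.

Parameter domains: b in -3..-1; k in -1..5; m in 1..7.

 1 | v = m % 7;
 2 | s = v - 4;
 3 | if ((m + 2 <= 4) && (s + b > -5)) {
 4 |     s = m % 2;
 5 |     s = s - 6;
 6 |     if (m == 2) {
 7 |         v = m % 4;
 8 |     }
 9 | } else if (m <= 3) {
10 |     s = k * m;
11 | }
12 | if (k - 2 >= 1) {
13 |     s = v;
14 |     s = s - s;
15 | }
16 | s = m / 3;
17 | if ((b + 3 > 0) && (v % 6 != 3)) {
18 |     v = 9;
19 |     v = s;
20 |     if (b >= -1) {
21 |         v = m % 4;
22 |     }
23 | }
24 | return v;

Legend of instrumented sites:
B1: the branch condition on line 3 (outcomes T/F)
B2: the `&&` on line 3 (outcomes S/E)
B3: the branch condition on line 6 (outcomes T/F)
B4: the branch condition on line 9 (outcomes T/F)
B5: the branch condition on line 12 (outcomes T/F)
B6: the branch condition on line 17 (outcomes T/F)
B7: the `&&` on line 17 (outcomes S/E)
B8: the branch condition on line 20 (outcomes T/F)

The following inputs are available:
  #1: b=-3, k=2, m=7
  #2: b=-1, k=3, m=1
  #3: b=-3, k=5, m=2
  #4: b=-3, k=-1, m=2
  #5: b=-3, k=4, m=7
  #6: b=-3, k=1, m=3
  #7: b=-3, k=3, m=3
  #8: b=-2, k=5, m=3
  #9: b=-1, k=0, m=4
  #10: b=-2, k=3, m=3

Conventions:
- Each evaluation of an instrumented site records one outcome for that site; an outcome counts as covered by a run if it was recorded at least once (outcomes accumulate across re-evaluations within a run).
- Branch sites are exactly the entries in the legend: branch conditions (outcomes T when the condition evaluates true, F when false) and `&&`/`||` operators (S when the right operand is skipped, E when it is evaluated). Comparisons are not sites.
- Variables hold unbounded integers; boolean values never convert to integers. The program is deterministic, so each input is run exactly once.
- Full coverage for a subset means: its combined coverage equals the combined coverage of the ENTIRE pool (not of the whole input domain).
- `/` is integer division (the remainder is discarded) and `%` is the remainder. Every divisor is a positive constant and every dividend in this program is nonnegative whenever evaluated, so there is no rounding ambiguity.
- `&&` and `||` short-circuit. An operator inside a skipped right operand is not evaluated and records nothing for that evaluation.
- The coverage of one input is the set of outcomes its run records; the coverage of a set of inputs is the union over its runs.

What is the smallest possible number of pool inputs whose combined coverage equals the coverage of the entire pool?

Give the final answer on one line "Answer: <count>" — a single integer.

input #1, b=-3, k=2, m=7: events B2->S, B1->F, B4->F, B5->F, B7->S, B6->F; outcomes B1=F, B2=S, B4=F, B5=F, B6=F, B7=S
input #2, b=-1, k=3, m=1: events B2->E, B1->T, B3->F, B5->T, B7->E, B6->T, B8->T; outcomes B1=T, B2=E, B3=F, B5=T, B6=T, B7=E, B8=T
input #3, b=-3, k=5, m=2: events B2->E, B1->F, B4->T, B5->T, B7->S, B6->F; outcomes B1=F, B2=E, B4=T, B5=T, B6=F, B7=S
input #4, b=-3, k=-1, m=2: events B2->E, B1->F, B4->T, B5->F, B7->S, B6->F; outcomes B1=F, B2=E, B4=T, B5=F, B6=F, B7=S
input #5, b=-3, k=4, m=7: events B2->S, B1->F, B4->F, B5->T, B7->S, B6->F; outcomes B1=F, B2=S, B4=F, B5=T, B6=F, B7=S
input #6, b=-3, k=1, m=3: events B2->S, B1->F, B4->T, B5->F, B7->S, B6->F; outcomes B1=F, B2=S, B4=T, B5=F, B6=F, B7=S
input #7, b=-3, k=3, m=3: events B2->S, B1->F, B4->T, B5->T, B7->S, B6->F; outcomes B1=F, B2=S, B4=T, B5=T, B6=F, B7=S
input #8, b=-2, k=5, m=3: events B2->S, B1->F, B4->T, B5->T, B7->E, B6->F; outcomes B1=F, B2=S, B4=T, B5=T, B6=F, B7=E
input #9, b=-1, k=0, m=4: events B2->S, B1->F, B4->F, B5->F, B7->E, B6->T, B8->T; outcomes B1=F, B2=S, B4=F, B5=F, B6=T, B7=E, B8=T
input #10, b=-2, k=3, m=3: events B2->S, B1->F, B4->T, B5->T, B7->E, B6->F; outcomes B1=F, B2=S, B4=T, B5=T, B6=F, B7=E
union over all inputs: B1=T, B1=F, B2=S, B2=E, B3=F, B4=T, B4=F, B5=T, B5=F, B6=T, B6=F, B7=S, B7=E, B8=T (14 outcomes)
size 1 is not enough: best union over all size-1 subsets is 7/14
size 2 is not enough: best union over all size-2 subsets is 13/14
the canonical winner is {1, 2, 3}: size 3, full 14-outcome coverage, earliest index list among size-3 covers

Answer: 3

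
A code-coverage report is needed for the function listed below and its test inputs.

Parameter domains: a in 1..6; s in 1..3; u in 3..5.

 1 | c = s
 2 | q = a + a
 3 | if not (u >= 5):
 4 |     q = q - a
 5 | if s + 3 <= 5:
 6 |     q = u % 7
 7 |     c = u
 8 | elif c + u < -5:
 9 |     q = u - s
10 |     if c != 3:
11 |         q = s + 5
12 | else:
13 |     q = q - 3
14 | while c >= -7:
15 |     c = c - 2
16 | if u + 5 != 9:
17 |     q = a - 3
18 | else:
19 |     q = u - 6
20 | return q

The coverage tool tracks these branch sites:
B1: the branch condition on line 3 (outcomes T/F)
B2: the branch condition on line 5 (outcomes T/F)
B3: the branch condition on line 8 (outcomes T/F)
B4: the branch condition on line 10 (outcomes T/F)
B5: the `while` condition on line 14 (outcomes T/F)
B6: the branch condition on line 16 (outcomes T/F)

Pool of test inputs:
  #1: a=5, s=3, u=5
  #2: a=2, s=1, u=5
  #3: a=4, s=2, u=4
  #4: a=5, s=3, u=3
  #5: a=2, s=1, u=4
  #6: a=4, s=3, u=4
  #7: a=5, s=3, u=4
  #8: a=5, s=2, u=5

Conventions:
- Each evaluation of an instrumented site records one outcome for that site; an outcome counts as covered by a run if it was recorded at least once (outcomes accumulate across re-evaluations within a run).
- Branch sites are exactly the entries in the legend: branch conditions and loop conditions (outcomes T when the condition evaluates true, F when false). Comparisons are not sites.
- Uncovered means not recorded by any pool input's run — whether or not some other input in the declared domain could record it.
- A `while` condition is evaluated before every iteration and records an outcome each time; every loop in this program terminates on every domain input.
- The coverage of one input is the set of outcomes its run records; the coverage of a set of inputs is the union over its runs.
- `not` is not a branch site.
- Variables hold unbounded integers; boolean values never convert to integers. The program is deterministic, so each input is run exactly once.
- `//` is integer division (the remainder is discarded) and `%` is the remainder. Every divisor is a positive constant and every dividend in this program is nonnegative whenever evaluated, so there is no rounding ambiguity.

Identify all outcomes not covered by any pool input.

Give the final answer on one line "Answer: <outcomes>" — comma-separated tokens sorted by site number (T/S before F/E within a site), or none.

test 1 (a=5, s=3, u=5) fires B1->F, B2->F, B3->F, B5->T, B5->T, B5->T, B5->T, B5->T, B5->T, B5->F, B6->T; hits B1=F, B2=F, B3=F, B5=T, B5=F, B6=T
test 2 (a=2, s=1, u=5) fires B1->F, B2->T, B5->T, B5->T, B5->T, B5->T, B5->T, B5->T, B5->T, B5->F, B6->T; hits B1=F, B2=T, B5=T, B5=F, B6=T
test 3 (a=4, s=2, u=4) fires B1->T, B2->T, B5->T, B5->T, B5->T, B5->T, B5->T, B5->T, B5->F, B6->F; hits B1=T, B2=T, B5=T, B5=F, B6=F
test 4 (a=5, s=3, u=3) fires B1->T, B2->F, B3->F, B5->T, B5->T, B5->T, B5->T, B5->T, B5->T, B5->F, B6->T; hits B1=T, B2=F, B3=F, B5=T, B5=F, B6=T
test 5 (a=2, s=1, u=4) fires B1->T, B2->T, B5->T, B5->T, B5->T, B5->T, B5->T, B5->T, B5->F, B6->F; hits B1=T, B2=T, B5=T, B5=F, B6=F
test 6 (a=4, s=3, u=4) fires B1->T, B2->F, B3->F, B5->T, B5->T, B5->T, B5->T, B5->T, B5->T, B5->F, B6->F; hits B1=T, B2=F, B3=F, B5=T, B5=F, B6=F
test 7 (a=5, s=3, u=4) fires B1->T, B2->F, B3->F, B5->T, B5->T, B5->T, B5->T, B5->T, B5->T, B5->F, B6->F; hits B1=T, B2=F, B3=F, B5=T, B5=F, B6=F
test 8 (a=5, s=2, u=5) fires B1->F, B2->T, B5->T, B5->T, B5->T, B5->T, B5->T, B5->T, B5->T, B5->F, B6->T; hits B1=F, B2=T, B5=T, B5=F, B6=T
union over the pool: B1=T, B1=F, B2=T, B2=F, B3=F, B5=T, B5=F, B6=T, B6=F
uncovered (3 of 12): B3=T, B4=T, B4=F

Answer: B3=T, B4=T, B4=F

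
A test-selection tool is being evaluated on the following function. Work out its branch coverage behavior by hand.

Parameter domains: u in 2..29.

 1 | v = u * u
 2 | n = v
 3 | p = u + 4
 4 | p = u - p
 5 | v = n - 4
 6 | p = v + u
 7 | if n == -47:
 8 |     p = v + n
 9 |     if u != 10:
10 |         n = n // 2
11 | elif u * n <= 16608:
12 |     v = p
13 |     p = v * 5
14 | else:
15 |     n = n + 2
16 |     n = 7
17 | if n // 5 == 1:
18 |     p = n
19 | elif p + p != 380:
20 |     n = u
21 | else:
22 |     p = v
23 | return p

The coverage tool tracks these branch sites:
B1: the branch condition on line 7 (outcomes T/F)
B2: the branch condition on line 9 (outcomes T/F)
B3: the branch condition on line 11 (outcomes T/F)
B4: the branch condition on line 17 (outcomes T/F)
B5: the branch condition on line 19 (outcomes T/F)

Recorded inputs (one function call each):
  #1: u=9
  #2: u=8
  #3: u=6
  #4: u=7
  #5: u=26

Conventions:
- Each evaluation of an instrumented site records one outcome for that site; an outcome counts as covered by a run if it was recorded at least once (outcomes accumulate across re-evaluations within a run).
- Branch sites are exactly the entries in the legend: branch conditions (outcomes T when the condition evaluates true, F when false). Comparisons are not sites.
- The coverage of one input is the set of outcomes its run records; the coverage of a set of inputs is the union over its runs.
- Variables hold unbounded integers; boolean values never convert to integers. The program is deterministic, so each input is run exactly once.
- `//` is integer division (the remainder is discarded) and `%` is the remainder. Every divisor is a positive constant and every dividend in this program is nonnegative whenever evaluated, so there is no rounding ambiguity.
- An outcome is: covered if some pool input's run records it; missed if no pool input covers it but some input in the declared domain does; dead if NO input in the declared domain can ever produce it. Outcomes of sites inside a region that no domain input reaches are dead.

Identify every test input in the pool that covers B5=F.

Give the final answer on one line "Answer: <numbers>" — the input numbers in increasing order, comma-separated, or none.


input #1 (u=9): does not record B5=F
input #2 (u=8): does not record B5=F
input #3 (u=6): records B5=F
input #4 (u=7): does not record B5=F
input #5 (u=26): does not record B5=F
Answer: 3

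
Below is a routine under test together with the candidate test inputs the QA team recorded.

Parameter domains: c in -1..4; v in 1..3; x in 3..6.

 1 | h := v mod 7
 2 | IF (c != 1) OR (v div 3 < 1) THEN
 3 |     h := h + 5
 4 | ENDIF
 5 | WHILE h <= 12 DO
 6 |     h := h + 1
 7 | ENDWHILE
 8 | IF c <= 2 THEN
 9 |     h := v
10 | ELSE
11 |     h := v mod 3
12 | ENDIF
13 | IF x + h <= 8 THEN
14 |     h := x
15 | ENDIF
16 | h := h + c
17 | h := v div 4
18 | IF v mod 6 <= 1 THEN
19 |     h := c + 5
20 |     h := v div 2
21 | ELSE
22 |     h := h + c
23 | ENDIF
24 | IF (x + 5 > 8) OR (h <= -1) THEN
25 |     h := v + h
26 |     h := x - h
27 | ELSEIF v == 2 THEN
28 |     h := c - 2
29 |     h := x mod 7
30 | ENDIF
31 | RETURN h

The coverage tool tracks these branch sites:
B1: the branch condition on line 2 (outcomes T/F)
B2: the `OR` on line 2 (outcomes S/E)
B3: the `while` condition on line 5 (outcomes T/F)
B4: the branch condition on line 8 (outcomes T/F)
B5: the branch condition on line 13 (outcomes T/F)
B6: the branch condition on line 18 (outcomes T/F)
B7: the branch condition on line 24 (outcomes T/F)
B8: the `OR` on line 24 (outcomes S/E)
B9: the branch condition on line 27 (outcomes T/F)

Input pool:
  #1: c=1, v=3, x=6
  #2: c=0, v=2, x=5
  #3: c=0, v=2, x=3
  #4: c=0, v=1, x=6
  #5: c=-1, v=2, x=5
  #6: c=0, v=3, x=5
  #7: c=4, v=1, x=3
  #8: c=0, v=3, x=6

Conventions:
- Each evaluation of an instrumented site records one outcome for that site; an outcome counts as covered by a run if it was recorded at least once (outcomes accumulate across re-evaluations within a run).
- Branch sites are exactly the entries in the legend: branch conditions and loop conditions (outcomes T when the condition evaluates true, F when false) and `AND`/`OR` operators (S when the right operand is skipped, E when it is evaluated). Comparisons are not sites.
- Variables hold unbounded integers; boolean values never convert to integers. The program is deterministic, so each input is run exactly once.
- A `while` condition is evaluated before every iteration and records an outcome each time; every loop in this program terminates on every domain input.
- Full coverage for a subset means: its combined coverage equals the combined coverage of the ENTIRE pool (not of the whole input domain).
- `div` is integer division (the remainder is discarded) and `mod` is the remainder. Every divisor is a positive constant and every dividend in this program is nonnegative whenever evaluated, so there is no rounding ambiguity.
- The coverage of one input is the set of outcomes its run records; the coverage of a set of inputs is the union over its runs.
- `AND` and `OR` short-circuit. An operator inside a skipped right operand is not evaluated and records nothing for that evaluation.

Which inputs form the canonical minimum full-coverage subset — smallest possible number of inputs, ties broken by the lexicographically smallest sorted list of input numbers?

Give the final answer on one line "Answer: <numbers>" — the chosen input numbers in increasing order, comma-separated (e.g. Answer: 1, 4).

input #1, c=1, v=3, x=6: outcomes B1=F, B2=E, B3=T, B3=F, B4=T, B5=F, B6=F, B7=T, B8=S
input #2, c=0, v=2, x=5: outcomes B1=T, B2=S, B3=T, B3=F, B4=T, B5=T, B6=F, B7=T, B8=S
input #3, c=0, v=2, x=3: outcomes B1=T, B2=S, B3=T, B3=F, B4=T, B5=T, B6=F, B7=F, B8=E, B9=T
input #4, c=0, v=1, x=6: outcomes B1=T, B2=S, B3=T, B3=F, B4=T, B5=T, B6=T, B7=T, B8=S
input #5, c=-1, v=2, x=5: outcomes B1=T, B2=S, B3=T, B3=F, B4=T, B5=T, B6=F, B7=T, B8=S
input #6, c=0, v=3, x=5: outcomes B1=T, B2=S, B3=T, B3=F, B4=T, B5=T, B6=F, B7=T, B8=S
input #7, c=4, v=1, x=3: outcomes B1=T, B2=S, B3=T, B3=F, B4=F, B5=T, B6=T, B7=F, B8=E, B9=F
input #8, c=0, v=3, x=6: outcomes B1=T, B2=S, B3=T, B3=F, B4=T, B5=F, B6=F, B7=T, B8=S
union over all inputs: B1=T, B1=F, B2=S, B2=E, B3=T, B3=F, B4=T, B4=F, B5=T, B5=F, B6=T, B6=F, B7=T, B7=F, B8=S, B8=E, B9=T, B9=F (18 outcomes)
every size-1 subset falls short of the 18 outcomes (best: 10/18)
every size-2 subset falls short of the 18 outcomes (best: 17/18)
at size 3, {1, 3, 7} reaches all 18 outcomes; every lexicographically earlier size-3 subset fails

Answer: 1, 3, 7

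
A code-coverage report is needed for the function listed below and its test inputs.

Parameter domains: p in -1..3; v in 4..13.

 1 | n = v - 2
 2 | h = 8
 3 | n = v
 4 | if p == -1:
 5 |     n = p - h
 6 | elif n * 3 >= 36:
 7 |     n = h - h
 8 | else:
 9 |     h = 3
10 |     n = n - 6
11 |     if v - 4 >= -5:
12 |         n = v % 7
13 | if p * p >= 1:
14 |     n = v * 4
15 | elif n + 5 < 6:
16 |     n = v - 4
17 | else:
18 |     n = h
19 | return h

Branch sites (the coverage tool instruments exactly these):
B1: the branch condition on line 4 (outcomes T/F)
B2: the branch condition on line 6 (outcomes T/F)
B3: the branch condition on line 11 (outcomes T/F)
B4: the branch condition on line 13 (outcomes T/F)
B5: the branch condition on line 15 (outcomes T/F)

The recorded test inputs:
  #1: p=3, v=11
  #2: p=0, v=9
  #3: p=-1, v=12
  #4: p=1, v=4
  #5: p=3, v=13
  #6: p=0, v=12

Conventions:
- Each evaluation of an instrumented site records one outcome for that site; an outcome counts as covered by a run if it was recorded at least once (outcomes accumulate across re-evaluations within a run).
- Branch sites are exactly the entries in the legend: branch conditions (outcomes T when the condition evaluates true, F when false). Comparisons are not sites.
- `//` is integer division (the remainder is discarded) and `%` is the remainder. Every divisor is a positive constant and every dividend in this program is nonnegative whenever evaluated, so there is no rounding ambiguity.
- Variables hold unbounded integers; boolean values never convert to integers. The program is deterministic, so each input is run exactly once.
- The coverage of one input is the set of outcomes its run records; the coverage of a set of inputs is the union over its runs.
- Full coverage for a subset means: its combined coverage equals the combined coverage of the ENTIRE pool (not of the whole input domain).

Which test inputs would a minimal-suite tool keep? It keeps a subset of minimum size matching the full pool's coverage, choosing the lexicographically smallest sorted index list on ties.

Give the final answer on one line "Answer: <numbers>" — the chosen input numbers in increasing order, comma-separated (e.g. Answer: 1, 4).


test 1 (p=3, v=11) fires B1->F, B2->F, B3->T, B4->T; hits B1=F, B2=F, B3=T, B4=T
test 2 (p=0, v=9) fires B1->F, B2->F, B3->T, B4->F, B5->F; hits B1=F, B2=F, B3=T, B4=F, B5=F
test 3 (p=-1, v=12) fires B1->T, B4->T; hits B1=T, B4=T
test 4 (p=1, v=4) fires B1->F, B2->F, B3->T, B4->T; hits B1=F, B2=F, B3=T, B4=T
test 5 (p=3, v=13) fires B1->F, B2->T, B4->T; hits B1=F, B2=T, B4=T
test 6 (p=0, v=12) fires B1->F, B2->T, B4->F, B5->T; hits B1=F, B2=T, B4=F, B5=T
together the pool reaches 9 outcomes: B1=T, B1=F, B2=T, B2=F, B3=T, B4=T, B4=F, B5=T, B5=F
no size-1 subset reaches all 9 outcomes (best union: 5/9)
no size-2 subset reaches all 9 outcomes (best union: 7/9)
size 3: inputs {2, 3, 6} cover all 9 outcomes, and no lexicographically smaller subset of this size does
Answer: 2, 3, 6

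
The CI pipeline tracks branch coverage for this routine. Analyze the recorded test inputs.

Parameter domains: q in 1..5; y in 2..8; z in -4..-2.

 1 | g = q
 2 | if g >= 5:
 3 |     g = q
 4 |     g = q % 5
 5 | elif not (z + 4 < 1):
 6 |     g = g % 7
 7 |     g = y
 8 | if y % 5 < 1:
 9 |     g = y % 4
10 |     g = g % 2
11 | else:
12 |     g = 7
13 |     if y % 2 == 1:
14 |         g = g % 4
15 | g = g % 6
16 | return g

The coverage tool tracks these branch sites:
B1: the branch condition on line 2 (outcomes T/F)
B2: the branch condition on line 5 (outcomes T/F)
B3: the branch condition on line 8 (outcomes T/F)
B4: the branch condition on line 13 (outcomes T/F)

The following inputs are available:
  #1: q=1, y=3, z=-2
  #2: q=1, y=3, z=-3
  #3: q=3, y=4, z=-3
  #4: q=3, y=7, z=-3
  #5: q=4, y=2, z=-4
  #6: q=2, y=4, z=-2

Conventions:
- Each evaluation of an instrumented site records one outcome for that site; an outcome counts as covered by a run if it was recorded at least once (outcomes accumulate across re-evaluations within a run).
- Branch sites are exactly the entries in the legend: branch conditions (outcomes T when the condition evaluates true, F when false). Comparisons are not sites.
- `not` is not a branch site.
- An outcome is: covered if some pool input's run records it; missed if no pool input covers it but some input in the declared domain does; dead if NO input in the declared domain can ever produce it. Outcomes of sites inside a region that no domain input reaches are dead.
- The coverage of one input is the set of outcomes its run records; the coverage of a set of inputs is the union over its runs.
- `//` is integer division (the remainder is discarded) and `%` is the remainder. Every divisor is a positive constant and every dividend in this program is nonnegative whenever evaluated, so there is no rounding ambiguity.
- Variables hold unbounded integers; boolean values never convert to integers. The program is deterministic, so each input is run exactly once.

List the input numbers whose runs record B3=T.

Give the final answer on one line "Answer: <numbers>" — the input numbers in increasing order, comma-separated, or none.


input #1 (q=1, y=3, z=-2): does not record B3=T
input #2 (q=1, y=3, z=-3): does not record B3=T
input #3 (q=3, y=4, z=-3): does not record B3=T
input #4 (q=3, y=7, z=-3): does not record B3=T
input #5 (q=4, y=2, z=-4): does not record B3=T
input #6 (q=2, y=4, z=-2): does not record B3=T
Answer: none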